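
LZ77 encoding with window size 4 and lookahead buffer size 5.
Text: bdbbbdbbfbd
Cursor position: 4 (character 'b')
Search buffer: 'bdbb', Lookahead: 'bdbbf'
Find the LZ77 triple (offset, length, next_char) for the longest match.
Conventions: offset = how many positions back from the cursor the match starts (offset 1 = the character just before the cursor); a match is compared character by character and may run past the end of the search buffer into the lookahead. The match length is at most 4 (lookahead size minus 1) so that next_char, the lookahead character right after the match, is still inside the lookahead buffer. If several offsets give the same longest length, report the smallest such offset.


Try each offset into the search buffer:
  offset=1 (pos 3, char 'b'): match length 1
  offset=2 (pos 2, char 'b'): match length 1
  offset=3 (pos 1, char 'd'): match length 0
  offset=4 (pos 0, char 'b'): match length 4
Longest match has length 4 at offset 4.
next_char = character at position 4 + 4 = 8 -> 'f'

Best match: offset=4, length=4 (matching 'bdbb' starting at position 0)
LZ77 triple: (4, 4, 'f')


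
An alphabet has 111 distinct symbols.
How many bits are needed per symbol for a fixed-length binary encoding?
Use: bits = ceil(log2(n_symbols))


log2(111) = 6.7944
Bracket: 2^6 = 64 < 111 <= 2^7 = 128
So ceil(log2(111)) = 7

bits = ceil(log2(111)) = ceil(6.7944) = 7 bits


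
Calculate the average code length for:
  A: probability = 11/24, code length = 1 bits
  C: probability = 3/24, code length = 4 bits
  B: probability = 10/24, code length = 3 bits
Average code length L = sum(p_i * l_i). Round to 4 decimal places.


Weighted contributions p_i * l_i:
  A: (11/24) * 1 = 11/24
  C: (3/24) * 4 = 12/24
  B: (10/24) * 3 = 30/24
Sum = (11 + 12 + 30)/24 = 53/24

L = 53/24 = 2.2083 bits/symbol


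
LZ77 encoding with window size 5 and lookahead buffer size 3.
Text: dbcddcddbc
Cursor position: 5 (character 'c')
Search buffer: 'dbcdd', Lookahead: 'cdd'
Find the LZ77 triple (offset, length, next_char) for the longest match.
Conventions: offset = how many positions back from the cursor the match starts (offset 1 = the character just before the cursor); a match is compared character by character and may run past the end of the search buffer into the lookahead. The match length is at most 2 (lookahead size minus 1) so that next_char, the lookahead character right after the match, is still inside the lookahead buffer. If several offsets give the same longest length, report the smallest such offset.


Try each offset into the search buffer:
  offset=1 (pos 4, char 'd'): match length 0
  offset=2 (pos 3, char 'd'): match length 0
  offset=3 (pos 2, char 'c'): match length 2
  offset=4 (pos 1, char 'b'): match length 0
  offset=5 (pos 0, char 'd'): match length 0
Longest match has length 2 at offset 3.
next_char = character at position 5 + 2 = 7 -> 'd'

Best match: offset=3, length=2 (matching 'cd' starting at position 2)
LZ77 triple: (3, 2, 'd')


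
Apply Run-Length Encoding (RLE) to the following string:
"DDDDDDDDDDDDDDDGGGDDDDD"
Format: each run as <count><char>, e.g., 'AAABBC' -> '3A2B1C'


Scanning runs left to right:
  i=0: run of 'D' x 15 -> '15D'
  i=15: run of 'G' x 3 -> '3G'
  i=18: run of 'D' x 5 -> '5D'

RLE = 15D3G5D


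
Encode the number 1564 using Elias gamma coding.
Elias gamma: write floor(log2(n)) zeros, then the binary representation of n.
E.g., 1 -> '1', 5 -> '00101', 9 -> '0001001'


num_bits = floor(log2(1564)) + 1 = 11
leading_zeros = num_bits - 1 = 10
binary(1564) = 11000011100

Elias gamma(1564) = '0000000000' + '11000011100' = 000000000011000011100 (21 bits)


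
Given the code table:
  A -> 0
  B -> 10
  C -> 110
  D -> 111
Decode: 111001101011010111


Decoding:
111 -> D
0 -> A
0 -> A
110 -> C
10 -> B
110 -> C
10 -> B
111 -> D


Result: DAACBCBD


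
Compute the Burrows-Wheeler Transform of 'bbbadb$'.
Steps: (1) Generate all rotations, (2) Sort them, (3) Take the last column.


Rotations (sorted):
  0: $bbbadb -> last char: b
  1: adb$bbb -> last char: b
  2: b$bbbad -> last char: d
  3: badb$bb -> last char: b
  4: bbadb$b -> last char: b
  5: bbbadb$ -> last char: $
  6: db$bbba -> last char: a


BWT = bbdbb$a


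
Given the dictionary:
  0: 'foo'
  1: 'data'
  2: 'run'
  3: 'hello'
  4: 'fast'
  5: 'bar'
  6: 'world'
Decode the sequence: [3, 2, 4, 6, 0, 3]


Look up each index in the dictionary:
  3 -> 'hello'
  2 -> 'run'
  4 -> 'fast'
  6 -> 'world'
  0 -> 'foo'
  3 -> 'hello'

Decoded: "hello run fast world foo hello"


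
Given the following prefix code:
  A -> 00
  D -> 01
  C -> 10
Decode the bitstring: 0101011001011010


Decoding step by step:
Bits 01 -> D
Bits 01 -> D
Bits 01 -> D
Bits 10 -> C
Bits 01 -> D
Bits 01 -> D
Bits 10 -> C
Bits 10 -> C


Decoded message: DDDCDDCC


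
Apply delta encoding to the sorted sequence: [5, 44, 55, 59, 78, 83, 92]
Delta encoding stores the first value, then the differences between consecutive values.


First value: 5
Deltas:
  44 - 5 = 39
  55 - 44 = 11
  59 - 55 = 4
  78 - 59 = 19
  83 - 78 = 5
  92 - 83 = 9


Delta encoded: [5, 39, 11, 4, 19, 5, 9]


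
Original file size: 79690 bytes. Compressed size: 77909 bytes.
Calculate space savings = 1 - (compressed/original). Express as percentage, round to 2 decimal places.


ratio = compressed/original = 77909/79690 = 0.977651
savings = 1 - ratio = 1 - 0.977651 = 0.022349
as a percentage: 0.022349 * 100 = 2.23%

Space savings = 1 - 77909/79690 = 2.23%


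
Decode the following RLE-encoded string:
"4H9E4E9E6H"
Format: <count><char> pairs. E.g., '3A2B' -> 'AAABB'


Expanding each <count><char> pair:
  4H -> 'HHHH'
  9E -> 'EEEEEEEEE'
  4E -> 'EEEE'
  9E -> 'EEEEEEEEE'
  6H -> 'HHHHHH'

Decoded = HHHHEEEEEEEEEEEEEEEEEEEEEEHHHHHH


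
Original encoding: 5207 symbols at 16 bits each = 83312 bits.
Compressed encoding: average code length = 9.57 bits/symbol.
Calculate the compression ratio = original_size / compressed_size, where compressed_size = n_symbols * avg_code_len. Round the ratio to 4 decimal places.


original_size = n_symbols * orig_bits = 5207 * 16 = 83312 bits
compressed_size = n_symbols * avg_code_len = 5207 * 9.57 = 49830.99 bits
ratio = original_size / compressed_size = 83312 / 49830.99 = 1.6719

Compression ratio = 1.6719


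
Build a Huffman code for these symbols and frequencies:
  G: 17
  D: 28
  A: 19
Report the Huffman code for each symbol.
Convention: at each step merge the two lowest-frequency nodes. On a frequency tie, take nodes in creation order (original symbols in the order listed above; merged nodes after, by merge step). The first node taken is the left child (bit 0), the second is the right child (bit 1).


Huffman tree construction:
Step 1: Merge G(17) + A(19) = 36
Step 2: Merge D(28) + (G+A)(36) = 64
Read each symbol's code off the tree from the root (left child = 0, right child = 1).

Codes:
  G: 10 (length 2)
  D: 0 (length 1)
  A: 11 (length 2)
Average code length: 100/64 = 1.5625 bits/symbol


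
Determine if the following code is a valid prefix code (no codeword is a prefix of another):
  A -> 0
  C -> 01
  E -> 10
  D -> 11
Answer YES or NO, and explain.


Checking each pair (does one codeword prefix another?):
  A='0' vs C='01': prefix -- VIOLATION

NO -- this is NOT a valid prefix code. A (0) is a prefix of C (01).


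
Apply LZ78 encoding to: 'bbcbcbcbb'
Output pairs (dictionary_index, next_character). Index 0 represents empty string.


LZ78 encoding steps:
Dictionary: {0: ''}
Step 1: w='' (idx 0), next='b' -> output (0, 'b'), add 'b' as idx 1
Step 2: w='b' (idx 1), next='c' -> output (1, 'c'), add 'bc' as idx 2
Step 3: w='bc' (idx 2), next='b' -> output (2, 'b'), add 'bcb' as idx 3
Step 4: w='' (idx 0), next='c' -> output (0, 'c'), add 'c' as idx 4
Step 5: w='b' (idx 1), next='b' -> output (1, 'b'), add 'bb' as idx 5


Encoded: [(0, 'b'), (1, 'c'), (2, 'b'), (0, 'c'), (1, 'b')]


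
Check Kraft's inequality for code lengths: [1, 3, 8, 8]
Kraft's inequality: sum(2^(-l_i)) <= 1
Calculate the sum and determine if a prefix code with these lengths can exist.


Sum = 2^(-1) + 2^(-3) + 2^(-8) + 2^(-8)
    = 0.5 + 0.125 + 0.00390625 + 0.00390625
    = 162/256 = 0.6328125
Since 0.6328125 <= 1, Kraft's inequality IS satisfied.
A prefix code with these lengths CAN exist.

Kraft sum = 0.6328125. Satisfied.


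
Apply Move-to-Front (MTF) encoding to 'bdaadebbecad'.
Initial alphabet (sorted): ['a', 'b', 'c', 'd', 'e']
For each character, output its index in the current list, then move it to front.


MTF encoding:
'b': index 1 in ['a', 'b', 'c', 'd', 'e'] -> ['b', 'a', 'c', 'd', 'e']
'd': index 3 in ['b', 'a', 'c', 'd', 'e'] -> ['d', 'b', 'a', 'c', 'e']
'a': index 2 in ['d', 'b', 'a', 'c', 'e'] -> ['a', 'd', 'b', 'c', 'e']
'a': index 0 in ['a', 'd', 'b', 'c', 'e'] -> ['a', 'd', 'b', 'c', 'e']
'd': index 1 in ['a', 'd', 'b', 'c', 'e'] -> ['d', 'a', 'b', 'c', 'e']
'e': index 4 in ['d', 'a', 'b', 'c', 'e'] -> ['e', 'd', 'a', 'b', 'c']
'b': index 3 in ['e', 'd', 'a', 'b', 'c'] -> ['b', 'e', 'd', 'a', 'c']
'b': index 0 in ['b', 'e', 'd', 'a', 'c'] -> ['b', 'e', 'd', 'a', 'c']
'e': index 1 in ['b', 'e', 'd', 'a', 'c'] -> ['e', 'b', 'd', 'a', 'c']
'c': index 4 in ['e', 'b', 'd', 'a', 'c'] -> ['c', 'e', 'b', 'd', 'a']
'a': index 4 in ['c', 'e', 'b', 'd', 'a'] -> ['a', 'c', 'e', 'b', 'd']
'd': index 4 in ['a', 'c', 'e', 'b', 'd'] -> ['d', 'a', 'c', 'e', 'b']


Output: [1, 3, 2, 0, 1, 4, 3, 0, 1, 4, 4, 4]


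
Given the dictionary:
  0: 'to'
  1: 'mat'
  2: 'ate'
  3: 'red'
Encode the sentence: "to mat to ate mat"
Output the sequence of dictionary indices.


Look up each word in the dictionary:
  'to' -> 0
  'mat' -> 1
  'to' -> 0
  'ate' -> 2
  'mat' -> 1

Encoded: [0, 1, 0, 2, 1]


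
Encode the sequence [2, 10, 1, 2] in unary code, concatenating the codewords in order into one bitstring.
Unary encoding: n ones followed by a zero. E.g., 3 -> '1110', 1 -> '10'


Encode each number as n ones followed by a terminating 0:
  2 -> 110 (3 bits)
  10 -> 11111111110 (11 bits)
  1 -> 10 (2 bits)
  2 -> 110 (3 bits)
Total length = 3 + 11 + 2 + 3 = 19 bits.

Unary([2, 10, 1, 2]) = 1101111111111010110 (19 bits)


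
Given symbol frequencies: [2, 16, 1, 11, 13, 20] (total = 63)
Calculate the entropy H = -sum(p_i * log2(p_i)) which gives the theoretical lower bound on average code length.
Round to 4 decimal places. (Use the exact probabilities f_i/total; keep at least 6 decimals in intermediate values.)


Per-symbol terms -p_i * log2(p_i) with p_i = f_i/63:
  p = 2/63 = 0.031746: log2(p) = -4.977280, -p*log2(p) = 0.158009
  p = 16/63 = 0.253968: log2(p) = -1.977280, -p*log2(p) = 0.502166
  p = 1/63 = 0.015873: log2(p) = -5.977280, -p*log2(p) = 0.094877
  p = 11/63 = 0.174603: log2(p) = -2.517848, -p*log2(p) = 0.439624
  p = 13/63 = 0.206349: log2(p) = -2.276840, -p*log2(p) = 0.469824
  p = 20/63 = 0.317460: log2(p) = -1.655352, -p*log2(p) = 0.525509
H = 0.158009 + 0.502166 + 0.094877 + 0.439624 + 0.469824 + 0.525509 = 2.190009

H = 2.19 bits/symbol


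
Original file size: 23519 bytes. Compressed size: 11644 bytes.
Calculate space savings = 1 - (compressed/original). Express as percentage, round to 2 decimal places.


ratio = compressed/original = 11644/23519 = 0.495089
savings = 1 - ratio = 1 - 0.495089 = 0.504911
as a percentage: 0.504911 * 100 = 50.49%

Space savings = 1 - 11644/23519 = 50.49%


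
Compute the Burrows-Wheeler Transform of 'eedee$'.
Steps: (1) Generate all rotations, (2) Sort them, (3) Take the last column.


Rotations (sorted):
  0: $eedee -> last char: e
  1: dee$ee -> last char: e
  2: e$eede -> last char: e
  3: edee$e -> last char: e
  4: ee$eed -> last char: d
  5: eedee$ -> last char: $


BWT = eeeed$


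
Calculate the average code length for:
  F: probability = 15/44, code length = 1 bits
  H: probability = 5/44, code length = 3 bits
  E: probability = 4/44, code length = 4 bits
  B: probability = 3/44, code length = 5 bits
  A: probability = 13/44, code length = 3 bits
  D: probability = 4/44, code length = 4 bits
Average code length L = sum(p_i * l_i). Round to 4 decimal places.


Weighted contributions p_i * l_i:
  F: (15/44) * 1 = 15/44
  H: (5/44) * 3 = 15/44
  E: (4/44) * 4 = 16/44
  B: (3/44) * 5 = 15/44
  A: (13/44) * 3 = 39/44
  D: (4/44) * 4 = 16/44
Sum = (15 + 15 + 16 + 15 + 39 + 16)/44 = 116/44

L = 116/44 = 2.6364 bits/symbol


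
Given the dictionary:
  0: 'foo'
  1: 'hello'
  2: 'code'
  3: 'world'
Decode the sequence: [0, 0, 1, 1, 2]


Look up each index in the dictionary:
  0 -> 'foo'
  0 -> 'foo'
  1 -> 'hello'
  1 -> 'hello'
  2 -> 'code'

Decoded: "foo foo hello hello code"


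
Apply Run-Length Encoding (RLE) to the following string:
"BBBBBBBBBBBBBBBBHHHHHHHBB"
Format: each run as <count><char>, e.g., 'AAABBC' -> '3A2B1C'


Scanning runs left to right:
  i=0: run of 'B' x 16 -> '16B'
  i=16: run of 'H' x 7 -> '7H'
  i=23: run of 'B' x 2 -> '2B'

RLE = 16B7H2B


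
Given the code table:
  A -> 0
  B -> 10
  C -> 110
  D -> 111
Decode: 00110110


Decoding:
0 -> A
0 -> A
110 -> C
110 -> C


Result: AACC


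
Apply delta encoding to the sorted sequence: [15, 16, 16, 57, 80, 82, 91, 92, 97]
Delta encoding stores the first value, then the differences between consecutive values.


First value: 15
Deltas:
  16 - 15 = 1
  16 - 16 = 0
  57 - 16 = 41
  80 - 57 = 23
  82 - 80 = 2
  91 - 82 = 9
  92 - 91 = 1
  97 - 92 = 5


Delta encoded: [15, 1, 0, 41, 23, 2, 9, 1, 5]


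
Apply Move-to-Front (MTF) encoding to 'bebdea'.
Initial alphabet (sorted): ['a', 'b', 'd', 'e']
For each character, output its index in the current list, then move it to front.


MTF encoding:
'b': index 1 in ['a', 'b', 'd', 'e'] -> ['b', 'a', 'd', 'e']
'e': index 3 in ['b', 'a', 'd', 'e'] -> ['e', 'b', 'a', 'd']
'b': index 1 in ['e', 'b', 'a', 'd'] -> ['b', 'e', 'a', 'd']
'd': index 3 in ['b', 'e', 'a', 'd'] -> ['d', 'b', 'e', 'a']
'e': index 2 in ['d', 'b', 'e', 'a'] -> ['e', 'd', 'b', 'a']
'a': index 3 in ['e', 'd', 'b', 'a'] -> ['a', 'e', 'd', 'b']


Output: [1, 3, 1, 3, 2, 3]


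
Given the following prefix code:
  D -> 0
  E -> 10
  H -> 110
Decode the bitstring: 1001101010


Decoding step by step:
Bits 10 -> E
Bits 0 -> D
Bits 110 -> H
Bits 10 -> E
Bits 10 -> E


Decoded message: EDHEE


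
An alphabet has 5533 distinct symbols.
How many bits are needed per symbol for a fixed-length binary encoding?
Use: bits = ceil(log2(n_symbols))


log2(5533) = 12.4338
Bracket: 2^12 = 4096 < 5533 <= 2^13 = 8192
So ceil(log2(5533)) = 13

bits = ceil(log2(5533)) = ceil(12.4338) = 13 bits


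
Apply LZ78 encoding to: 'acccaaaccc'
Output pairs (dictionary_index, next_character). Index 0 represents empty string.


LZ78 encoding steps:
Dictionary: {0: ''}
Step 1: w='' (idx 0), next='a' -> output (0, 'a'), add 'a' as idx 1
Step 2: w='' (idx 0), next='c' -> output (0, 'c'), add 'c' as idx 2
Step 3: w='c' (idx 2), next='c' -> output (2, 'c'), add 'cc' as idx 3
Step 4: w='a' (idx 1), next='a' -> output (1, 'a'), add 'aa' as idx 4
Step 5: w='a' (idx 1), next='c' -> output (1, 'c'), add 'ac' as idx 5
Step 6: w='cc' (idx 3), end of input -> output (3, '')


Encoded: [(0, 'a'), (0, 'c'), (2, 'c'), (1, 'a'), (1, 'c'), (3, '')]


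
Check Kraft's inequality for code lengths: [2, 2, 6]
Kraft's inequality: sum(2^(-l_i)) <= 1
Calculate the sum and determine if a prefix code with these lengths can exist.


Sum = 2^(-2) + 2^(-2) + 2^(-6)
    = 0.25 + 0.25 + 0.015625
    = 33/64 = 0.515625
Since 0.515625 <= 1, Kraft's inequality IS satisfied.
A prefix code with these lengths CAN exist.

Kraft sum = 0.515625. Satisfied.


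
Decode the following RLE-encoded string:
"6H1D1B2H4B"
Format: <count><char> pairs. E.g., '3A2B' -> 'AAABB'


Expanding each <count><char> pair:
  6H -> 'HHHHHH'
  1D -> 'D'
  1B -> 'B'
  2H -> 'HH'
  4B -> 'BBBB'

Decoded = HHHHHHDBHHBBBB


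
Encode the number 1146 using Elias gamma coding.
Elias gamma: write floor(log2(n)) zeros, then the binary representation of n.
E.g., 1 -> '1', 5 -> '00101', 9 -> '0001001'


num_bits = floor(log2(1146)) + 1 = 11
leading_zeros = num_bits - 1 = 10
binary(1146) = 10001111010

Elias gamma(1146) = '0000000000' + '10001111010' = 000000000010001111010 (21 bits)


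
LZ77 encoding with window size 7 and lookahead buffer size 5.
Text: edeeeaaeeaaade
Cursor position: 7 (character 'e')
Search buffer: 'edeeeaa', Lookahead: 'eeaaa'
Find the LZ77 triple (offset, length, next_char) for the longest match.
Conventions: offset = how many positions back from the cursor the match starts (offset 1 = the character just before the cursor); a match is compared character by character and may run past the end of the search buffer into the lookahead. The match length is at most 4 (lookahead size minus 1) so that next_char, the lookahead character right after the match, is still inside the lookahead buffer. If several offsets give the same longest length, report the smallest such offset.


Try each offset into the search buffer:
  offset=1 (pos 6, char 'a'): match length 0
  offset=2 (pos 5, char 'a'): match length 0
  offset=3 (pos 4, char 'e'): match length 1
  offset=4 (pos 3, char 'e'): match length 4
  offset=5 (pos 2, char 'e'): match length 2
  offset=6 (pos 1, char 'd'): match length 0
  offset=7 (pos 0, char 'e'): match length 1
Longest match has length 4 at offset 4.
next_char = character at position 7 + 4 = 11 -> 'a'

Best match: offset=4, length=4 (matching 'eeaa' starting at position 3)
LZ77 triple: (4, 4, 'a')


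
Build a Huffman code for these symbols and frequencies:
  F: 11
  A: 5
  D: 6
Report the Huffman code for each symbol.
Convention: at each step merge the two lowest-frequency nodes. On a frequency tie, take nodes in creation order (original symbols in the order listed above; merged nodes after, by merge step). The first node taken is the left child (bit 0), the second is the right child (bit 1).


Huffman tree construction:
Step 1: Merge A(5) + D(6) = 11
Step 2: Merge F(11) + (A+D)(11) = 22
Read each symbol's code off the tree from the root (left child = 0, right child = 1).

Codes:
  F: 0 (length 1)
  A: 10 (length 2)
  D: 11 (length 2)
Average code length: 33/22 = 1.5000 bits/symbol


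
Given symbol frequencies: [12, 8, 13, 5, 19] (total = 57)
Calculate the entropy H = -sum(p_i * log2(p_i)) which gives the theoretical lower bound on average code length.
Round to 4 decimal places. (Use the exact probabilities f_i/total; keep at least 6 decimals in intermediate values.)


Per-symbol terms -p_i * log2(p_i) with p_i = f_i/57:
  p = 12/57 = 0.210526: log2(p) = -2.247928, -p*log2(p) = 0.473248
  p = 8/57 = 0.140351: log2(p) = -2.832890, -p*log2(p) = 0.397599
  p = 13/57 = 0.228070: log2(p) = -2.132450, -p*log2(p) = 0.486348
  p = 5/57 = 0.087719: log2(p) = -3.510962, -p*log2(p) = 0.307979
  p = 19/57 = 0.333333: log2(p) = -1.584963, -p*log2(p) = 0.528321
H = 0.473248 + 0.397599 + 0.486348 + 0.307979 + 0.528321 = 2.193495

H = 2.1935 bits/symbol


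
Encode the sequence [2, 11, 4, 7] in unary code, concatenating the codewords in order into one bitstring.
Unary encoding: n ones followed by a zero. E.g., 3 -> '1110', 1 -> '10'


Encode each number as n ones followed by a terminating 0:
  2 -> 110 (3 bits)
  11 -> 111111111110 (12 bits)
  4 -> 11110 (5 bits)
  7 -> 11111110 (8 bits)
Total length = 3 + 12 + 5 + 8 = 28 bits.

Unary([2, 11, 4, 7]) = 1101111111111101111011111110 (28 bits)


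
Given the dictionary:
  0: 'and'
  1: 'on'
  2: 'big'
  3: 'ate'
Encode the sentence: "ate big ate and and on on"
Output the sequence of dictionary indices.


Look up each word in the dictionary:
  'ate' -> 3
  'big' -> 2
  'ate' -> 3
  'and' -> 0
  'and' -> 0
  'on' -> 1
  'on' -> 1

Encoded: [3, 2, 3, 0, 0, 1, 1]


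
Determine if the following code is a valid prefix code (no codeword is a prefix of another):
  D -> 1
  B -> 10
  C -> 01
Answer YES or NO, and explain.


Checking each pair (does one codeword prefix another?):
  D='1' vs B='10': prefix -- VIOLATION

NO -- this is NOT a valid prefix code. D (1) is a prefix of B (10).


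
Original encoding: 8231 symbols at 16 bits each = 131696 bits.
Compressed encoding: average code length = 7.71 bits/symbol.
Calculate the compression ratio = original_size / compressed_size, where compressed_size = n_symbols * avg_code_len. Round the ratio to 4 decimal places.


original_size = n_symbols * orig_bits = 8231 * 16 = 131696 bits
compressed_size = n_symbols * avg_code_len = 8231 * 7.71 = 63461.01 bits
ratio = original_size / compressed_size = 131696 / 63461.01 = 2.0752

Compression ratio = 2.0752


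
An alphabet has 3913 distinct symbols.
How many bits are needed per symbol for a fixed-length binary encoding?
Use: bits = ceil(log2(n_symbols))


log2(3913) = 11.9341
Bracket: 2^11 = 2048 < 3913 <= 2^12 = 4096
So ceil(log2(3913)) = 12

bits = ceil(log2(3913)) = ceil(11.9341) = 12 bits


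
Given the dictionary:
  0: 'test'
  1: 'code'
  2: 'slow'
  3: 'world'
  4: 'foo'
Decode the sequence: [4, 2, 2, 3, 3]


Look up each index in the dictionary:
  4 -> 'foo'
  2 -> 'slow'
  2 -> 'slow'
  3 -> 'world'
  3 -> 'world'

Decoded: "foo slow slow world world"


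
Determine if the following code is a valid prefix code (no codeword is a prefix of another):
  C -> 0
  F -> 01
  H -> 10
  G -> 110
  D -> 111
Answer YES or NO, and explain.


Checking each pair (does one codeword prefix another?):
  C='0' vs F='01': prefix -- VIOLATION

NO -- this is NOT a valid prefix code. C (0) is a prefix of F (01).


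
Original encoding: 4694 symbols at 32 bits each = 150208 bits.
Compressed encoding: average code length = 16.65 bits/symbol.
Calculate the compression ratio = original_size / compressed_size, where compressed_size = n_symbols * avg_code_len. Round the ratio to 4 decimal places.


original_size = n_symbols * orig_bits = 4694 * 32 = 150208 bits
compressed_size = n_symbols * avg_code_len = 4694 * 16.65 = 78155.1 bits
ratio = original_size / compressed_size = 150208 / 78155.1 = 1.9219

Compression ratio = 1.9219


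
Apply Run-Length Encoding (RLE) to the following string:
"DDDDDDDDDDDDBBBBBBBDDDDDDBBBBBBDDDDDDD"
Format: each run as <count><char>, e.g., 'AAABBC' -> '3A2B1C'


Scanning runs left to right:
  i=0: run of 'D' x 12 -> '12D'
  i=12: run of 'B' x 7 -> '7B'
  i=19: run of 'D' x 6 -> '6D'
  i=25: run of 'B' x 6 -> '6B'
  i=31: run of 'D' x 7 -> '7D'

RLE = 12D7B6D6B7D


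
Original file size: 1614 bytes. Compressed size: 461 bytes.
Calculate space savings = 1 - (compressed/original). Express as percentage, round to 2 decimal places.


ratio = compressed/original = 461/1614 = 0.285626
savings = 1 - ratio = 1 - 0.285626 = 0.714374
as a percentage: 0.714374 * 100 = 71.44%

Space savings = 1 - 461/1614 = 71.44%


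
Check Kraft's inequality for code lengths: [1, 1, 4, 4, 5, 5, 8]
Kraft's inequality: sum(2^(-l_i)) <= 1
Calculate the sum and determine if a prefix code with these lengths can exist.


Sum = 2^(-1) + 2^(-1) + 2^(-4) + 2^(-4) + 2^(-5) + 2^(-5) + 2^(-8)
    = 0.5 + 0.5 + 0.0625 + 0.0625 + 0.03125 + 0.03125 + 0.00390625
    = 305/256 = 1.19140625
Since 1.19140625 > 1, Kraft's inequality is NOT satisfied.
A prefix code with these lengths CANNOT exist.

Kraft sum = 1.19140625. Not satisfied.


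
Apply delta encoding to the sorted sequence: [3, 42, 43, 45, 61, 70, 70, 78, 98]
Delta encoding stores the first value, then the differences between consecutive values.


First value: 3
Deltas:
  42 - 3 = 39
  43 - 42 = 1
  45 - 43 = 2
  61 - 45 = 16
  70 - 61 = 9
  70 - 70 = 0
  78 - 70 = 8
  98 - 78 = 20


Delta encoded: [3, 39, 1, 2, 16, 9, 0, 8, 20]


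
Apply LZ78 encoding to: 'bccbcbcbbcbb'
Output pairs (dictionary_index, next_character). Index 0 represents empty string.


LZ78 encoding steps:
Dictionary: {0: ''}
Step 1: w='' (idx 0), next='b' -> output (0, 'b'), add 'b' as idx 1
Step 2: w='' (idx 0), next='c' -> output (0, 'c'), add 'c' as idx 2
Step 3: w='c' (idx 2), next='b' -> output (2, 'b'), add 'cb' as idx 3
Step 4: w='cb' (idx 3), next='c' -> output (3, 'c'), add 'cbc' as idx 4
Step 5: w='b' (idx 1), next='b' -> output (1, 'b'), add 'bb' as idx 5
Step 6: w='cb' (idx 3), next='b' -> output (3, 'b'), add 'cbb' as idx 6


Encoded: [(0, 'b'), (0, 'c'), (2, 'b'), (3, 'c'), (1, 'b'), (3, 'b')]


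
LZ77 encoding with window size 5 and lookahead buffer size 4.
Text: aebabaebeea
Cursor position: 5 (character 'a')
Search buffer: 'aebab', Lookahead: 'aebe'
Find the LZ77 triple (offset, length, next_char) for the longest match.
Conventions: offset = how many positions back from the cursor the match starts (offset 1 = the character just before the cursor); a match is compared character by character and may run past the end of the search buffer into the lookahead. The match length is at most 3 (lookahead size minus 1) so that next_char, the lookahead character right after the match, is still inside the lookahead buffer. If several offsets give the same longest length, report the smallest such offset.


Try each offset into the search buffer:
  offset=1 (pos 4, char 'b'): match length 0
  offset=2 (pos 3, char 'a'): match length 1
  offset=3 (pos 2, char 'b'): match length 0
  offset=4 (pos 1, char 'e'): match length 0
  offset=5 (pos 0, char 'a'): match length 3
Longest match has length 3 at offset 5.
next_char = character at position 5 + 3 = 8 -> 'e'

Best match: offset=5, length=3 (matching 'aeb' starting at position 0)
LZ77 triple: (5, 3, 'e')


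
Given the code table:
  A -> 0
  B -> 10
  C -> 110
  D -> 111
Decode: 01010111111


Decoding:
0 -> A
10 -> B
10 -> B
111 -> D
111 -> D


Result: ABBDD


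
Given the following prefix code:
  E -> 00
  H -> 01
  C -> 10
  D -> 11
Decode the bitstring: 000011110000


Decoding step by step:
Bits 00 -> E
Bits 00 -> E
Bits 11 -> D
Bits 11 -> D
Bits 00 -> E
Bits 00 -> E


Decoded message: EEDDEE


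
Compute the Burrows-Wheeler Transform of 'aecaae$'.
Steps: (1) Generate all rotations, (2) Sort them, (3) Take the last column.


Rotations (sorted):
  0: $aecaae -> last char: e
  1: aae$aec -> last char: c
  2: ae$aeca -> last char: a
  3: aecaae$ -> last char: $
  4: caae$ae -> last char: e
  5: e$aecaa -> last char: a
  6: ecaae$a -> last char: a


BWT = eca$eaa


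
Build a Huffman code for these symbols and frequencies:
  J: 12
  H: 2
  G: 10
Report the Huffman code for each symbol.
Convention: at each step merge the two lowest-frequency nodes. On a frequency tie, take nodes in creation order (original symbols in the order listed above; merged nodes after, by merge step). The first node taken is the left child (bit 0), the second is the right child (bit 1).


Huffman tree construction:
Step 1: Merge H(2) + G(10) = 12
Step 2: Merge J(12) + (H+G)(12) = 24
Read each symbol's code off the tree from the root (left child = 0, right child = 1).

Codes:
  J: 0 (length 1)
  H: 10 (length 2)
  G: 11 (length 2)
Average code length: 36/24 = 1.5000 bits/symbol


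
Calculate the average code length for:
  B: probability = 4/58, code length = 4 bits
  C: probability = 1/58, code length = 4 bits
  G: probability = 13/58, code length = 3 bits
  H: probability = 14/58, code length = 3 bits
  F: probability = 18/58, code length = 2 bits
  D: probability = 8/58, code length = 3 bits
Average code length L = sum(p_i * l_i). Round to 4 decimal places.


Weighted contributions p_i * l_i:
  B: (4/58) * 4 = 16/58
  C: (1/58) * 4 = 4/58
  G: (13/58) * 3 = 39/58
  H: (14/58) * 3 = 42/58
  F: (18/58) * 2 = 36/58
  D: (8/58) * 3 = 24/58
Sum = (16 + 4 + 39 + 42 + 36 + 24)/58 = 161/58

L = 161/58 = 2.7759 bits/symbol


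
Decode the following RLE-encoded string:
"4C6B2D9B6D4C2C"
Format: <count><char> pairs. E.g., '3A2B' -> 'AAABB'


Expanding each <count><char> pair:
  4C -> 'CCCC'
  6B -> 'BBBBBB'
  2D -> 'DD'
  9B -> 'BBBBBBBBB'
  6D -> 'DDDDDD'
  4C -> 'CCCC'
  2C -> 'CC'

Decoded = CCCCBBBBBBDDBBBBBBBBBDDDDDDCCCCCC


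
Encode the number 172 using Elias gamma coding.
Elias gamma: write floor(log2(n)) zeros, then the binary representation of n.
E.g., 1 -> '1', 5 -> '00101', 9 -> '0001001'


num_bits = floor(log2(172)) + 1 = 8
leading_zeros = num_bits - 1 = 7
binary(172) = 10101100

Elias gamma(172) = '0000000' + '10101100' = 000000010101100 (15 bits)


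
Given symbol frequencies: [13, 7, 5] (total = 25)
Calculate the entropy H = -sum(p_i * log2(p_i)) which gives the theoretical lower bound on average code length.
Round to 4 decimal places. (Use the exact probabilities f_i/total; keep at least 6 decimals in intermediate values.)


Per-symbol terms -p_i * log2(p_i) with p_i = f_i/25:
  p = 13/25 = 0.520000: log2(p) = -0.943416, -p*log2(p) = 0.490577
  p = 7/25 = 0.280000: log2(p) = -1.836501, -p*log2(p) = 0.514220
  p = 5/25 = 0.200000: log2(p) = -2.321928, -p*log2(p) = 0.464386
H = 0.490577 + 0.514220 + 0.464386 = 1.469183

H = 1.4692 bits/symbol


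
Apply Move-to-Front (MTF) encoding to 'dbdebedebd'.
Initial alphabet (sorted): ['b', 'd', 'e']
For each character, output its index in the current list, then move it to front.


MTF encoding:
'd': index 1 in ['b', 'd', 'e'] -> ['d', 'b', 'e']
'b': index 1 in ['d', 'b', 'e'] -> ['b', 'd', 'e']
'd': index 1 in ['b', 'd', 'e'] -> ['d', 'b', 'e']
'e': index 2 in ['d', 'b', 'e'] -> ['e', 'd', 'b']
'b': index 2 in ['e', 'd', 'b'] -> ['b', 'e', 'd']
'e': index 1 in ['b', 'e', 'd'] -> ['e', 'b', 'd']
'd': index 2 in ['e', 'b', 'd'] -> ['d', 'e', 'b']
'e': index 1 in ['d', 'e', 'b'] -> ['e', 'd', 'b']
'b': index 2 in ['e', 'd', 'b'] -> ['b', 'e', 'd']
'd': index 2 in ['b', 'e', 'd'] -> ['d', 'b', 'e']


Output: [1, 1, 1, 2, 2, 1, 2, 1, 2, 2]


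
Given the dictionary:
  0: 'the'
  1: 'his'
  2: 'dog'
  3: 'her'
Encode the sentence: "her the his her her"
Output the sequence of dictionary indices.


Look up each word in the dictionary:
  'her' -> 3
  'the' -> 0
  'his' -> 1
  'her' -> 3
  'her' -> 3

Encoded: [3, 0, 1, 3, 3]


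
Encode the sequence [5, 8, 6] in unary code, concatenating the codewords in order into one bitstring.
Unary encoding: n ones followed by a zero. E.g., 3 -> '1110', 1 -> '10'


Encode each number as n ones followed by a terminating 0:
  5 -> 111110 (6 bits)
  8 -> 111111110 (9 bits)
  6 -> 1111110 (7 bits)
Total length = 6 + 9 + 7 = 22 bits.

Unary([5, 8, 6]) = 1111101111111101111110 (22 bits)


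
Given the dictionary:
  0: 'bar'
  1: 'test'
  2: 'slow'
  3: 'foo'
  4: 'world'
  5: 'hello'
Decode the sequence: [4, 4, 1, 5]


Look up each index in the dictionary:
  4 -> 'world'
  4 -> 'world'
  1 -> 'test'
  5 -> 'hello'

Decoded: "world world test hello"


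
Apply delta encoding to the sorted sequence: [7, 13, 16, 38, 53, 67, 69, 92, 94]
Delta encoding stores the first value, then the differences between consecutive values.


First value: 7
Deltas:
  13 - 7 = 6
  16 - 13 = 3
  38 - 16 = 22
  53 - 38 = 15
  67 - 53 = 14
  69 - 67 = 2
  92 - 69 = 23
  94 - 92 = 2


Delta encoded: [7, 6, 3, 22, 15, 14, 2, 23, 2]


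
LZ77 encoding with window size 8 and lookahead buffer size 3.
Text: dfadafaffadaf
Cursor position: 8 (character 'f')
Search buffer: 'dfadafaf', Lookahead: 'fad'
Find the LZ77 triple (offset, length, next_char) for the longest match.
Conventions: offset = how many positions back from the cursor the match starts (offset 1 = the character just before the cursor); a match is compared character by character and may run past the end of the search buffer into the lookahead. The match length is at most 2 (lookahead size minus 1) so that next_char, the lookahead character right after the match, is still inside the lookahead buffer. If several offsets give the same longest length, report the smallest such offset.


Try each offset into the search buffer:
  offset=1 (pos 7, char 'f'): match length 1
  offset=2 (pos 6, char 'a'): match length 0
  offset=3 (pos 5, char 'f'): match length 2
  offset=4 (pos 4, char 'a'): match length 0
  offset=5 (pos 3, char 'd'): match length 0
  offset=6 (pos 2, char 'a'): match length 0
  offset=7 (pos 1, char 'f'): match length 2
  offset=8 (pos 0, char 'd'): match length 0
Longest match has length 2, found at offsets 3, 7; take the smallest, offset 3.
next_char = character at position 8 + 2 = 10 -> 'd'

Best match: offset=3, length=2 (matching 'fa' starting at position 5)
LZ77 triple: (3, 2, 'd')


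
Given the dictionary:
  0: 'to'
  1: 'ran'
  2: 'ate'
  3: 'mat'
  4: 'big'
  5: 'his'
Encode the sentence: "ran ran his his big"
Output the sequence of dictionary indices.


Look up each word in the dictionary:
  'ran' -> 1
  'ran' -> 1
  'his' -> 5
  'his' -> 5
  'big' -> 4

Encoded: [1, 1, 5, 5, 4]


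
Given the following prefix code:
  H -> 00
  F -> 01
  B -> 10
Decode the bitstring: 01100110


Decoding step by step:
Bits 01 -> F
Bits 10 -> B
Bits 01 -> F
Bits 10 -> B


Decoded message: FBFB


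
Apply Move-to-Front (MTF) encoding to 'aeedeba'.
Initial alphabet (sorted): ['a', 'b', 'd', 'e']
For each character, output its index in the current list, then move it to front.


MTF encoding:
'a': index 0 in ['a', 'b', 'd', 'e'] -> ['a', 'b', 'd', 'e']
'e': index 3 in ['a', 'b', 'd', 'e'] -> ['e', 'a', 'b', 'd']
'e': index 0 in ['e', 'a', 'b', 'd'] -> ['e', 'a', 'b', 'd']
'd': index 3 in ['e', 'a', 'b', 'd'] -> ['d', 'e', 'a', 'b']
'e': index 1 in ['d', 'e', 'a', 'b'] -> ['e', 'd', 'a', 'b']
'b': index 3 in ['e', 'd', 'a', 'b'] -> ['b', 'e', 'd', 'a']
'a': index 3 in ['b', 'e', 'd', 'a'] -> ['a', 'b', 'e', 'd']


Output: [0, 3, 0, 3, 1, 3, 3]


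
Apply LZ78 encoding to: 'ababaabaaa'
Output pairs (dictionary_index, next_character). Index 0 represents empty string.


LZ78 encoding steps:
Dictionary: {0: ''}
Step 1: w='' (idx 0), next='a' -> output (0, 'a'), add 'a' as idx 1
Step 2: w='' (idx 0), next='b' -> output (0, 'b'), add 'b' as idx 2
Step 3: w='a' (idx 1), next='b' -> output (1, 'b'), add 'ab' as idx 3
Step 4: w='a' (idx 1), next='a' -> output (1, 'a'), add 'aa' as idx 4
Step 5: w='b' (idx 2), next='a' -> output (2, 'a'), add 'ba' as idx 5
Step 6: w='aa' (idx 4), end of input -> output (4, '')


Encoded: [(0, 'a'), (0, 'b'), (1, 'b'), (1, 'a'), (2, 'a'), (4, '')]


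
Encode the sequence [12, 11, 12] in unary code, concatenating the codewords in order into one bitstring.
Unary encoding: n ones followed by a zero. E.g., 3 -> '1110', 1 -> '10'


Encode each number as n ones followed by a terminating 0:
  12 -> 1111111111110 (13 bits)
  11 -> 111111111110 (12 bits)
  12 -> 1111111111110 (13 bits)
Total length = 13 + 12 + 13 = 38 bits.

Unary([12, 11, 12]) = 11111111111101111111111101111111111110 (38 bits)


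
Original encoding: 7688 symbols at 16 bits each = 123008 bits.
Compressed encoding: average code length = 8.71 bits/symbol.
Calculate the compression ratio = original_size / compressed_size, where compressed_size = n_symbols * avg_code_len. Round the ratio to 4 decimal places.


original_size = n_symbols * orig_bits = 7688 * 16 = 123008 bits
compressed_size = n_symbols * avg_code_len = 7688 * 8.71 = 66962.48 bits
ratio = original_size / compressed_size = 123008 / 66962.48 = 1.837

Compression ratio = 1.837


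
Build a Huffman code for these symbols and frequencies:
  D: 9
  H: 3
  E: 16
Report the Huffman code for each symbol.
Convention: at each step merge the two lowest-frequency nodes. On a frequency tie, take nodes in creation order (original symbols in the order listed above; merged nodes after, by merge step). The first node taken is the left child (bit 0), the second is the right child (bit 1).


Huffman tree construction:
Step 1: Merge H(3) + D(9) = 12
Step 2: Merge (H+D)(12) + E(16) = 28
Read each symbol's code off the tree from the root (left child = 0, right child = 1).

Codes:
  D: 01 (length 2)
  H: 00 (length 2)
  E: 1 (length 1)
Average code length: 40/28 = 1.4286 bits/symbol


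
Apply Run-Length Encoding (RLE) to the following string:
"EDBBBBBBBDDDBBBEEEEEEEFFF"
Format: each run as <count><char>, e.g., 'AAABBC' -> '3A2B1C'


Scanning runs left to right:
  i=0: run of 'E' x 1 -> '1E'
  i=1: run of 'D' x 1 -> '1D'
  i=2: run of 'B' x 7 -> '7B'
  i=9: run of 'D' x 3 -> '3D'
  i=12: run of 'B' x 3 -> '3B'
  i=15: run of 'E' x 7 -> '7E'
  i=22: run of 'F' x 3 -> '3F'

RLE = 1E1D7B3D3B7E3F


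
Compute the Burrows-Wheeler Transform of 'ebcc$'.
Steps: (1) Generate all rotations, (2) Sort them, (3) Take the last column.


Rotations (sorted):
  0: $ebcc -> last char: c
  1: bcc$e -> last char: e
  2: c$ebc -> last char: c
  3: cc$eb -> last char: b
  4: ebcc$ -> last char: $


BWT = cecb$


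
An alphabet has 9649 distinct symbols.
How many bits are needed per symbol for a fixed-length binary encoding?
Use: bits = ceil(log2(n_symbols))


log2(9649) = 13.2362
Bracket: 2^13 = 8192 < 9649 <= 2^14 = 16384
So ceil(log2(9649)) = 14

bits = ceil(log2(9649)) = ceil(13.2362) = 14 bits


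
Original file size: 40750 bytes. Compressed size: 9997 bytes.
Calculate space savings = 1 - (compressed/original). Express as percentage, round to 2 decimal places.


ratio = compressed/original = 9997/40750 = 0.245325
savings = 1 - ratio = 1 - 0.245325 = 0.754675
as a percentage: 0.754675 * 100 = 75.47%

Space savings = 1 - 9997/40750 = 75.47%


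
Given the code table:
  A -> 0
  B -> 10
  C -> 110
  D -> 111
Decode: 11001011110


Decoding:
110 -> C
0 -> A
10 -> B
111 -> D
10 -> B


Result: CABDB


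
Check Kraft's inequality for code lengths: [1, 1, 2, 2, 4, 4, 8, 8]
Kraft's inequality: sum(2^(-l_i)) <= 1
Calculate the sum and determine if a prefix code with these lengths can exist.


Sum = 2^(-1) + 2^(-1) + 2^(-2) + 2^(-2) + 2^(-4) + 2^(-4) + 2^(-8) + 2^(-8)
    = 0.5 + 0.5 + 0.25 + 0.25 + 0.0625 + 0.0625 + 0.00390625 + 0.00390625
    = 418/256 = 1.6328125
Since 1.6328125 > 1, Kraft's inequality is NOT satisfied.
A prefix code with these lengths CANNOT exist.

Kraft sum = 1.6328125. Not satisfied.


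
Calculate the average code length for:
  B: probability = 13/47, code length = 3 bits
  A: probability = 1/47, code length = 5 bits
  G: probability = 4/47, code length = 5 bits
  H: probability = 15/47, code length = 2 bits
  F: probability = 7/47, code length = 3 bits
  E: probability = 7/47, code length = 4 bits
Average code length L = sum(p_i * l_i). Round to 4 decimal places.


Weighted contributions p_i * l_i:
  B: (13/47) * 3 = 39/47
  A: (1/47) * 5 = 5/47
  G: (4/47) * 5 = 20/47
  H: (15/47) * 2 = 30/47
  F: (7/47) * 3 = 21/47
  E: (7/47) * 4 = 28/47
Sum = (39 + 5 + 20 + 30 + 21 + 28)/47 = 143/47

L = 143/47 = 3.0426 bits/symbol


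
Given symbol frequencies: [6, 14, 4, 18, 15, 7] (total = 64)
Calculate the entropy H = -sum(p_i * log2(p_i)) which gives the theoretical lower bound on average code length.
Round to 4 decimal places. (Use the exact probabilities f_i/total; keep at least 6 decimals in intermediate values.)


Per-symbol terms -p_i * log2(p_i) with p_i = f_i/64:
  p = 6/64 = 0.093750: log2(p) = -3.415037, -p*log2(p) = 0.320160
  p = 14/64 = 0.218750: log2(p) = -2.192645, -p*log2(p) = 0.479641
  p = 4/64 = 0.062500: log2(p) = -4.000000, -p*log2(p) = 0.250000
  p = 18/64 = 0.281250: log2(p) = -1.830075, -p*log2(p) = 0.514709
  p = 15/64 = 0.234375: log2(p) = -2.093109, -p*log2(p) = 0.490573
  p = 7/64 = 0.109375: log2(p) = -3.192645, -p*log2(p) = 0.349196
H = 0.320160 + 0.479641 + 0.250000 + 0.514709 + 0.490573 + 0.349196 = 2.404279

H = 2.4043 bits/symbol


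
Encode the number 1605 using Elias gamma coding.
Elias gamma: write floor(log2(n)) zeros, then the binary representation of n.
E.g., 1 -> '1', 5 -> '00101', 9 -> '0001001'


num_bits = floor(log2(1605)) + 1 = 11
leading_zeros = num_bits - 1 = 10
binary(1605) = 11001000101

Elias gamma(1605) = '0000000000' + '11001000101' = 000000000011001000101 (21 bits)


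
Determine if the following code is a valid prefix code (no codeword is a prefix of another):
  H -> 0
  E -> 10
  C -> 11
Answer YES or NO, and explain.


Checking each pair (does one codeword prefix another?):
  H='0' vs E='10': no prefix
  H='0' vs C='11': no prefix
  E='10' vs H='0': no prefix
  E='10' vs C='11': no prefix
  C='11' vs H='0': no prefix
  C='11' vs E='10': no prefix
No violation found over all pairs.

YES -- this is a valid prefix code. No codeword is a prefix of any other codeword.
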